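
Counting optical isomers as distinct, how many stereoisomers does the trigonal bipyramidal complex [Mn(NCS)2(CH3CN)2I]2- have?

6

In a trigonal bipyramid the two axial positions differ from the three equatorial ones.
Exhaustive case analysis gives 5 geometric isomers.
One of these lacks any improper symmetry element and so occurs as an enantiomeric pair, giving 5 + 1 = 6 stereoisomers in total.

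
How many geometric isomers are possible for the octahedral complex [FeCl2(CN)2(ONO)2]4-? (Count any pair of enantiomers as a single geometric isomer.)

5

The six octahedral sites form three mutually perpendicular trans pairs.
The distinct arrangements are (5 in all): Cl trans, CN trans, ONO trans; Cl cis, CN trans, ONO cis; Cl cis, CN cis, ONO trans; Cl cis, CN cis, ONO cis (chiral); Cl trans, CN cis, ONO cis.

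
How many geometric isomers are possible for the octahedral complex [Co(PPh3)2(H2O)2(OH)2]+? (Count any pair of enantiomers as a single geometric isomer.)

5

The six octahedral sites form three mutually perpendicular trans pairs.
The distinct arrangements are (5 in all): PPh3 trans, H2O trans, OH trans; PPh3 cis, H2O trans, OH cis; PPh3 trans, H2O cis, OH cis; PPh3 cis, H2O cis, OH cis (chiral); PPh3 cis, H2O cis, OH trans.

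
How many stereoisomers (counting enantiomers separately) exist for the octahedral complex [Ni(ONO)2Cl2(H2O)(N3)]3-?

8

Working through the distinct placements yields 6 geometric isomers: ONO trans, Cl trans; ONO cis, Cl trans; ONO trans, Cl cis; ONO cis, Cl cis (3 arrangements, 2 chiral).
Of these, 2 lack any improper symmetry element and so occur as enantiomeric pairs, giving 6 + 2 = 8 stereoisomers in total.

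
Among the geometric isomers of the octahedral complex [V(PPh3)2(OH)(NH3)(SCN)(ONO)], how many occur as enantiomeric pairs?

6

An octahedron has six vertices in three trans pairs; every non-trans pair is cis.
Systematic enumeration (placing each ligand type in turn and discarding arrangements equivalent by rotation or reflection) gives 9 geometric isomers.
Of these, 6 lack any improper symmetry element and so occur as enantiomeric pairs, giving 9 + 6 = 15 stereoisomers in total.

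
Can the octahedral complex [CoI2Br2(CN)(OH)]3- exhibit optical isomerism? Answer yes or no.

yes

The six octahedral sites form three mutually perpendicular trans pairs.
The distinct arrangements are (6 in all): I cis, Br trans; I trans, Br trans; I cis, Br cis (3 arrangements, 2 chiral); I trans, Br cis.
Of these, 2 lack any improper symmetry element and so occur as enantiomeric pairs, giving 6 + 2 = 8 stereoisomers in total.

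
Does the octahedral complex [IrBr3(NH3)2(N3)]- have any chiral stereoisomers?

no

The six octahedral sites form three mutually perpendicular trans pairs.
There are 3 geometric isomers: Br mer, NH3 trans; Br mer, NH3 cis; Br fac, NH3 cis.
Each arrangement has an internal mirror plane or centre of symmetry, so none is chiral.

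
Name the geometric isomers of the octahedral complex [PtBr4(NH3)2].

An octahedron has six vertices in three trans pairs; every non-trans pair is cis.
Systematic placement gives 2 geometric isomers: NH3 trans; NH3 cis.

cis and trans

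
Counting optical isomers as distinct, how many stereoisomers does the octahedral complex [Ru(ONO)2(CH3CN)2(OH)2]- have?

6

Systematic placement gives 5 geometric isomers: ONO trans, CH3CN trans, OH trans; ONO cis, CH3CN trans, OH cis; ONO trans, CH3CN cis, OH cis; ONO cis, CH3CN cis, OH cis (chiral); ONO cis, CH3CN cis, OH trans.
One of these lacks any improper symmetry element and so occurs as an enantiomeric pair, giving 5 + 1 = 6 stereoisomers in total.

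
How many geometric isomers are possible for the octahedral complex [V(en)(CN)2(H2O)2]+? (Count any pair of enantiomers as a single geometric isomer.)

3

In an octahedral complex each vertex has one trans partner and four cis neighbours.
Each en is bidentate and must span two cis positions.
The distinct arrangements are (3 in all): CN trans, H2O cis; CN cis, H2O cis (chiral); CN cis, H2O trans.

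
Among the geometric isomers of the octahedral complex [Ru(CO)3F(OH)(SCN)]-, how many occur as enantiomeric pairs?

1

The six octahedral sites form three mutually perpendicular trans pairs.
The distinct arrangements are (4 in all): CO mer (3 arrangements); CO fac (chiral).
One of these lacks any improper symmetry element and so occurs as an enantiomeric pair, giving 4 + 1 = 5 stereoisomers in total.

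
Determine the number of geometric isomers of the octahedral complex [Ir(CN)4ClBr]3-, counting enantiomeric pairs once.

2

An octahedron has six vertices in three trans pairs; every non-trans pair is cis.
There are 2 geometric isomers: Cl and Br mutually cis; Cl and Br mutually trans.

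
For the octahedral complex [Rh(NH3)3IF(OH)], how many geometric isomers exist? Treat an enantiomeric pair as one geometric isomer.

4

In an octahedral complex each vertex has one trans partner and four cis neighbours.
There are 4 geometric isomers: NH3 mer (3 arrangements); NH3 fac (chiral).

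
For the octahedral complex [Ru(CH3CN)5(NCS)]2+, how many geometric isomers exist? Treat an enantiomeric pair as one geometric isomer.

1

In an octahedral complex each vertex has one trans partner and four cis neighbours.
Only one geometric arrangement is possible.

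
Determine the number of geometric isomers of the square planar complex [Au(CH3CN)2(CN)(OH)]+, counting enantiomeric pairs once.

2

A square has two trans pairs of vertices; adjacent vertices are cis.
Systematic placement gives 2 geometric isomers: CH3CN cis; CH3CN trans.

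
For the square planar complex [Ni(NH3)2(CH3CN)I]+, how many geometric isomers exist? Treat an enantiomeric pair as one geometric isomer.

2

In a square planar complex each vertex has one trans partner and two cis neighbours.
Working through the distinct placements yields 2 geometric isomers: NH3 cis; NH3 trans.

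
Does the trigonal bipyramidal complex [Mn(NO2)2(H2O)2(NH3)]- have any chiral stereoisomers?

yes

In a trigonal bipyramid the two axial positions differ from the three equatorial ones.
Systematic enumeration (placing each ligand type in turn and discarding arrangements equivalent by rotation or reflection) gives 5 geometric isomers.
One of these lacks any improper symmetry element and so occurs as an enantiomeric pair, giving 5 + 1 = 6 stereoisomers in total.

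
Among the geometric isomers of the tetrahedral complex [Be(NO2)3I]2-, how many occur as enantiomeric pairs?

0

All four vertices of a tetrahedron are equivalent and mutually adjacent, so cis/trans isomerism cannot arise.
Only one geometric arrangement is possible.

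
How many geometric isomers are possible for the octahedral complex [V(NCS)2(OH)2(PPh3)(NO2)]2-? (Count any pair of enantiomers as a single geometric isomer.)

An octahedron has six vertices in three trans pairs; every non-trans pair is cis.
Systematic placement gives 6 geometric isomers: NCS trans, OH cis; NCS trans, OH trans; NCS cis, OH cis (3 arrangements, 2 chiral); NCS cis, OH trans.

6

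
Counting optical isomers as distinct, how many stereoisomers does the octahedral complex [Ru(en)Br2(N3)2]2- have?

4

The six octahedral sites form three mutually perpendicular trans pairs.
Each en is bidentate and must span two cis positions.
There are 3 geometric isomers: Br trans, N3 cis; Br cis, N3 cis (chiral); Br cis, N3 trans.
One of these lacks any improper symmetry element and so occurs as an enantiomeric pair, giving 3 + 1 = 4 stereoisomers in total.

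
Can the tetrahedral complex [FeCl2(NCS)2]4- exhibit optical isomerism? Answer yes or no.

no

Only one geometric arrangement is possible.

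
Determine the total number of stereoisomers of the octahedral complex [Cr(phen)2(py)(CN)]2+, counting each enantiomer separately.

3

In an octahedral complex each vertex has one trans partner and four cis neighbours.
Each phen is bidentate and must span two cis positions.
Systematic placement gives 2 geometric isomers: py and CN mutually cis (chiral); py and CN mutually trans.
One of these lacks any improper symmetry element and so occurs as an enantiomeric pair, giving 2 + 1 = 3 stereoisomers in total.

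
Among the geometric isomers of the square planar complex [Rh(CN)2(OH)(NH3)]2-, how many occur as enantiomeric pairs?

0

Working through the distinct placements yields 2 geometric isomers: CN cis; CN trans.
Each arrangement has an internal mirror plane or centre of symmetry, so none is chiral.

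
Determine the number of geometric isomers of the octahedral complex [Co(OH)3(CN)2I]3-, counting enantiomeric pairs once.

3

An octahedron has six vertices in three trans pairs; every non-trans pair is cis.
Working through the distinct placements yields 3 geometric isomers: OH mer, CN trans; OH mer, CN cis; OH fac, CN cis.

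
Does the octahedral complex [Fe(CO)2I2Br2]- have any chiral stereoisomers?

The six octahedral sites form three mutually perpendicular trans pairs.
The distinct arrangements are (5 in all): CO trans, I trans, Br trans; CO cis, I cis, Br trans; CO cis, I trans, Br cis; CO cis, I cis, Br cis (chiral); CO trans, I cis, Br cis.
One of these lacks any improper symmetry element and so occurs as an enantiomeric pair, giving 5 + 1 = 6 stereoisomers in total.

yes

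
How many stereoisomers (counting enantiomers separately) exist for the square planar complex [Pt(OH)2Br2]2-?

2

A square has two trans pairs of vertices; adjacent vertices are cis.
There are 2 geometric isomers: OH cis; OH trans.
Each arrangement has an internal mirror plane or centre of symmetry, so none is chiral.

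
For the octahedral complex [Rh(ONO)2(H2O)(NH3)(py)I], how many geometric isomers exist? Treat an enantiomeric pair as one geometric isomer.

The six octahedral sites form three mutually perpendicular trans pairs.
Systematic enumeration (placing each ligand type in turn and discarding arrangements equivalent by rotation or reflection) gives 9 geometric isomers.

9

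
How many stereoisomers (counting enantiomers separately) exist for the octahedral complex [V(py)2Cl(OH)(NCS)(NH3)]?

An octahedron has six vertices in three trans pairs; every non-trans pair is cis.
Exhaustive case analysis gives 9 geometric isomers.
Of these, 6 lack any improper symmetry element and so occur as enantiomeric pairs, giving 9 + 6 = 15 stereoisomers in total.

15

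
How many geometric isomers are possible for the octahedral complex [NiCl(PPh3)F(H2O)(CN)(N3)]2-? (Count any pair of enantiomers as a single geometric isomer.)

15

Exhaustive case analysis gives 15 geometric isomers.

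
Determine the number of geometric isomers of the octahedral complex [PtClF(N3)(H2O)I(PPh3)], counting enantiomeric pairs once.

15

In an octahedral complex each vertex has one trans partner and four cis neighbours.
Systematic enumeration (placing each ligand type in turn and discarding arrangements equivalent by rotation or reflection) gives 15 geometric isomers.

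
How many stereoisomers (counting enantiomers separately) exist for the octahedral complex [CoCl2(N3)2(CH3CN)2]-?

6

In an octahedral complex each vertex has one trans partner and four cis neighbours.
There are 5 geometric isomers: Cl trans, N3 trans, CH3CN trans; Cl cis, N3 cis, CH3CN trans; Cl cis, N3 trans, CH3CN cis; Cl cis, N3 cis, CH3CN cis (chiral); Cl trans, N3 cis, CH3CN cis.
One of these lacks any improper symmetry element and so occurs as an enantiomeric pair, giving 5 + 1 = 6 stereoisomers in total.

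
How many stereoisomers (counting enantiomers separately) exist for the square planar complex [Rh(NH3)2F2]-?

A square has two trans pairs of vertices; adjacent vertices are cis.
Working through the distinct placements yields 2 geometric isomers: NH3 cis; NH3 trans.
Each arrangement has an internal mirror plane or centre of symmetry, so none is chiral.

2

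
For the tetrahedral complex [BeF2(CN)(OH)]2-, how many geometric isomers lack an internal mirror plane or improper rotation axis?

0

All four vertices of a tetrahedron are equivalent and mutually adjacent, so cis/trans isomerism cannot arise.
Only one geometric arrangement is possible.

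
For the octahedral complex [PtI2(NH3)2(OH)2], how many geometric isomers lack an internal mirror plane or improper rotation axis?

The six octahedral sites form three mutually perpendicular trans pairs.
There are 5 geometric isomers: I trans, NH3 trans, OH trans; I trans, NH3 cis, OH cis; I cis, NH3 cis, OH trans; I cis, NH3 cis, OH cis (chiral); I cis, NH3 trans, OH cis.
One of these lacks any improper symmetry element and so occurs as an enantiomeric pair, giving 5 + 1 = 6 stereoisomers in total.

1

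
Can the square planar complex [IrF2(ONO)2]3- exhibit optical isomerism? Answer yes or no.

no

Systematic placement gives 2 geometric isomers: F cis; F trans.
Each arrangement has an internal mirror plane or centre of symmetry, so none is chiral.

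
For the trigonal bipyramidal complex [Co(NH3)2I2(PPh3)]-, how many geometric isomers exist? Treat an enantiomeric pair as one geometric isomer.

In a trigonal bipyramid the two axial positions differ from the three equatorial ones.
Systematic enumeration (placing each ligand type in turn and discarding arrangements equivalent by rotation or reflection) gives 5 geometric isomers.

5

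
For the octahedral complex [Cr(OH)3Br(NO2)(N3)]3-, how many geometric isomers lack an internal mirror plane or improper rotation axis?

1

In an octahedral complex each vertex has one trans partner and four cis neighbours.
There are 4 geometric isomers: OH mer (3 arrangements); OH fac (chiral).
One of these lacks any improper symmetry element and so occurs as an enantiomeric pair, giving 4 + 1 = 5 stereoisomers in total.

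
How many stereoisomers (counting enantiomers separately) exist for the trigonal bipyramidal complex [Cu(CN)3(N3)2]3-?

3

A trigonal bipyramid has two axial and three equatorial sites, which are chemically inequivalent.
Systematic placement gives 3 geometric isomers: N3 both equatorial; N3 one axial, one equatorial; N3 both axial.
Each arrangement has an internal mirror plane or centre of symmetry, so none is chiral.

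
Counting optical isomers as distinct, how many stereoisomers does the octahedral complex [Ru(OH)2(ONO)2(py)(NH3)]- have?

In an octahedral complex each vertex has one trans partner and four cis neighbours.
Systematic placement gives 6 geometric isomers: OH cis, ONO cis (3 arrangements, 2 chiral); OH cis, ONO trans; OH trans, ONO cis; OH trans, ONO trans.
Of these, 2 lack any improper symmetry element and so occur as enantiomeric pairs, giving 6 + 2 = 8 stereoisomers in total.

8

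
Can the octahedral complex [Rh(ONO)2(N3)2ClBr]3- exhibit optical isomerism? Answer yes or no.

Systematic placement gives 6 geometric isomers: ONO trans, N3 trans; ONO cis, N3 cis (3 arrangements, 2 chiral); ONO trans, N3 cis; ONO cis, N3 trans.
Of these, 2 lack any improper symmetry element and so occur as enantiomeric pairs, giving 6 + 2 = 8 stereoisomers in total.

yes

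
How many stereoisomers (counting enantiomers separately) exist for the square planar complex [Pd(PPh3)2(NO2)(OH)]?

In a square planar complex each vertex has one trans partner and two cis neighbours.
Working through the distinct placements yields 2 geometric isomers: PPh3 cis; PPh3 trans.
Each arrangement has an internal mirror plane or centre of symmetry, so none is chiral.

2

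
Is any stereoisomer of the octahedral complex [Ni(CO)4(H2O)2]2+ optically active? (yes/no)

no

In an octahedral complex each vertex has one trans partner and four cis neighbours.
Working through the distinct placements yields 2 geometric isomers: H2O trans; H2O cis.
Each arrangement has an internal mirror plane or centre of symmetry, so none is chiral.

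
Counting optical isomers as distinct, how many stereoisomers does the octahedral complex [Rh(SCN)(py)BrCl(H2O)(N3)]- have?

30

The six octahedral sites form three mutually perpendicular trans pairs.
Exhaustive case analysis gives 15 geometric isomers.
Of these, 15 lack any improper symmetry element and so occur as enantiomeric pairs, giving 15 + 15 = 30 stereoisomers in total.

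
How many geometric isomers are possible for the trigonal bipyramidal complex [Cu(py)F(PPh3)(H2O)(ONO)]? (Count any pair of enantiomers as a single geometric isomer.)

In a trigonal bipyramid the two axial positions differ from the three equatorial ones.
Exhaustive case analysis gives 10 geometric isomers.

10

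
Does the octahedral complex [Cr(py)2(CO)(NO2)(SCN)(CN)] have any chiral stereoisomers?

Systematic enumeration (placing each ligand type in turn and discarding arrangements equivalent by rotation or reflection) gives 9 geometric isomers.
Of these, 6 lack any improper symmetry element and so occur as enantiomeric pairs, giving 9 + 6 = 15 stereoisomers in total.

yes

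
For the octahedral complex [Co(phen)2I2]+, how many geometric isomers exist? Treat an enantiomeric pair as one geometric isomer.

The six octahedral sites form three mutually perpendicular trans pairs.
Each phen is bidentate and must span two cis positions.
The distinct arrangements are (2 in all): I trans; I cis (chiral).

2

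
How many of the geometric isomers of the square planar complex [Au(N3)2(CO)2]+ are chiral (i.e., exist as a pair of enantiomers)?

In a square planar complex each vertex has one trans partner and two cis neighbours.
Working through the distinct placements yields 2 geometric isomers: N3 cis; N3 trans.
Each arrangement has an internal mirror plane or centre of symmetry, so none is chiral.

0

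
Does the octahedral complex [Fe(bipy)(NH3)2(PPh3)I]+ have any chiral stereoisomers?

yes

In an octahedral complex each vertex has one trans partner and four cis neighbours.
Each bipy is bidentate and must span two cis positions.
Systematic placement gives 4 geometric isomers: NH3 cis (3 arrangements, 2 chiral); NH3 trans.
Of these, 2 lack any improper symmetry element and so occur as enantiomeric pairs, giving 4 + 2 = 6 stereoisomers in total.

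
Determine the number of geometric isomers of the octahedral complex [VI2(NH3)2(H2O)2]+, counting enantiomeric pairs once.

5

The distinct arrangements are (5 in all): I trans, NH3 trans, H2O trans; I cis, NH3 cis, H2O trans; I cis, NH3 trans, H2O cis; I cis, NH3 cis, H2O cis (chiral); I trans, NH3 cis, H2O cis.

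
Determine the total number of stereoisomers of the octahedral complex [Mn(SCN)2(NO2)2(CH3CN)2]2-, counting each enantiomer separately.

An octahedron has six vertices in three trans pairs; every non-trans pair is cis.
There are 5 geometric isomers: SCN trans, NO2 trans, CH3CN trans; SCN cis, NO2 cis, CH3CN trans; SCN trans, NO2 cis, CH3CN cis; SCN cis, NO2 cis, CH3CN cis (chiral); SCN cis, NO2 trans, CH3CN cis.
One of these lacks any improper symmetry element and so occurs as an enantiomeric pair, giving 5 + 1 = 6 stereoisomers in total.

6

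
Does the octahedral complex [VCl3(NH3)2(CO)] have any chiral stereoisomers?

Working through the distinct placements yields 3 geometric isomers: Cl mer, NH3 trans; Cl fac, NH3 cis; Cl mer, NH3 cis.
Each arrangement has an internal mirror plane or centre of symmetry, so none is chiral.

no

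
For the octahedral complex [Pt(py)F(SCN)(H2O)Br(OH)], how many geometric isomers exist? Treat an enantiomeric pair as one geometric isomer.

15

In an octahedral complex each vertex has one trans partner and four cis neighbours.
Systematic enumeration (placing each ligand type in turn and discarding arrangements equivalent by rotation or reflection) gives 15 geometric isomers.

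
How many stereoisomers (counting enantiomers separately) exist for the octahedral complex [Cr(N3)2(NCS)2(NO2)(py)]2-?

8

The six octahedral sites form three mutually perpendicular trans pairs.
Systematic placement gives 6 geometric isomers: N3 trans, NCS trans; N3 trans, NCS cis; N3 cis, NCS cis (3 arrangements, 2 chiral); N3 cis, NCS trans.
Of these, 2 lack any improper symmetry element and so occur as enantiomeric pairs, giving 6 + 2 = 8 stereoisomers in total.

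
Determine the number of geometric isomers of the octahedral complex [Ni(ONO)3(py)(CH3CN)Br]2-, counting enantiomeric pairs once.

An octahedron has six vertices in three trans pairs; every non-trans pair is cis.
Systematic placement gives 4 geometric isomers: ONO mer (3 arrangements); ONO fac (chiral).

4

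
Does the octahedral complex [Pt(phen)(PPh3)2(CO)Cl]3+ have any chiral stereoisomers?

Each phen is bidentate and must span two cis positions.
The distinct arrangements are (4 in all): PPh3 cis (3 arrangements, 2 chiral); PPh3 trans.
Of these, 2 lack any improper symmetry element and so occur as enantiomeric pairs, giving 4 + 2 = 6 stereoisomers in total.

yes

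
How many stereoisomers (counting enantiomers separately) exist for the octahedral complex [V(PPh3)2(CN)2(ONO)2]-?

Working through the distinct placements yields 5 geometric isomers: PPh3 trans, CN trans, ONO trans; PPh3 cis, CN trans, ONO cis; PPh3 trans, CN cis, ONO cis; PPh3 cis, CN cis, ONO cis (chiral); PPh3 cis, CN cis, ONO trans.
One of these lacks any improper symmetry element and so occurs as an enantiomeric pair, giving 5 + 1 = 6 stereoisomers in total.

6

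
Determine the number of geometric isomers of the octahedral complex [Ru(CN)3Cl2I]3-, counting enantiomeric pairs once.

3

The six octahedral sites form three mutually perpendicular trans pairs.
Systematic placement gives 3 geometric isomers: CN mer, Cl cis; CN mer, Cl trans; CN fac, Cl cis.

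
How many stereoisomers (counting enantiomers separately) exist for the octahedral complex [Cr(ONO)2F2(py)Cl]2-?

8

Working through the distinct placements yields 6 geometric isomers: ONO cis, F cis (3 arrangements, 2 chiral); ONO trans, F cis; ONO cis, F trans; ONO trans, F trans.
Of these, 2 lack any improper symmetry element and so occur as enantiomeric pairs, giving 6 + 2 = 8 stereoisomers in total.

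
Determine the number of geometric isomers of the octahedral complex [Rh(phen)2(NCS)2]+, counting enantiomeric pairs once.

Each phen is bidentate and must span two cis positions.
The distinct arrangements are (2 in all): NCS trans; NCS cis (chiral).

2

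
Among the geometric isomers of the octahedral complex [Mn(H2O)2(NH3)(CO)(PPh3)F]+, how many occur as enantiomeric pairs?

6

Placing the ligands in turn and identifying arrangements related by rotation or reflection leaves 9 distinct geometric isomers.
Of these, 6 lack any improper symmetry element and so occur as enantiomeric pairs, giving 9 + 6 = 15 stereoisomers in total.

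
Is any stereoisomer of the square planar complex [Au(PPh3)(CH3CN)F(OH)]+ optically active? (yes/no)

The distinct arrangements are (3 in all): (CH3CN/OH trans, F/PPh3 trans); (CH3CN/PPh3 trans, F/OH trans); (CH3CN/F trans, OH/PPh3 trans).
Each arrangement has an internal mirror plane or centre of symmetry, so none is chiral.

no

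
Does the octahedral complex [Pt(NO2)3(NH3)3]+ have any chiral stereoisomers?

An octahedron has six vertices in three trans pairs; every non-trans pair is cis.
There are 2 geometric isomers: NO2 mer; NO2 fac.
Each arrangement has an internal mirror plane or centre of symmetry, so none is chiral.

no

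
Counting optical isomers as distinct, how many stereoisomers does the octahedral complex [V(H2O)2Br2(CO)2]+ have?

The six octahedral sites form three mutually perpendicular trans pairs.
There are 5 geometric isomers: H2O trans, Br trans, CO trans; H2O cis, Br trans, CO cis; H2O trans, Br cis, CO cis; H2O cis, Br cis, CO cis (chiral); H2O cis, Br cis, CO trans.
One of these lacks any improper symmetry element and so occurs as an enantiomeric pair, giving 5 + 1 = 6 stereoisomers in total.

6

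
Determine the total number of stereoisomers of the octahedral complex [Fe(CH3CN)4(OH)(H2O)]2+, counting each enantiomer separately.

In an octahedral complex each vertex has one trans partner and four cis neighbours.
There are 2 geometric isomers: OH and H2O mutually trans; OH and H2O mutually cis.
Each arrangement has an internal mirror plane or centre of symmetry, so none is chiral.

2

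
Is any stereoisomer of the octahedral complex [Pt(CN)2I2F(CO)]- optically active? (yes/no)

An octahedron has six vertices in three trans pairs; every non-trans pair is cis.
The distinct arrangements are (6 in all): CN trans, I trans; CN trans, I cis; CN cis, I trans; CN cis, I cis (3 arrangements, 2 chiral).
Of these, 2 lack any improper symmetry element and so occur as enantiomeric pairs, giving 6 + 2 = 8 stereoisomers in total.

yes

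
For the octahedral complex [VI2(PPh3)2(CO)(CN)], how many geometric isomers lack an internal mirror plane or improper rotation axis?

The six octahedral sites form three mutually perpendicular trans pairs.
There are 6 geometric isomers: I trans, PPh3 trans; I cis, PPh3 cis (3 arrangements, 2 chiral); I cis, PPh3 trans; I trans, PPh3 cis.
Of these, 2 lack any improper symmetry element and so occur as enantiomeric pairs, giving 6 + 2 = 8 stereoisomers in total.

2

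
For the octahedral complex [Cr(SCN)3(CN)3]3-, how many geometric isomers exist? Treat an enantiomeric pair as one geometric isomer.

Systematic placement gives 2 geometric isomers: SCN mer; SCN fac.

2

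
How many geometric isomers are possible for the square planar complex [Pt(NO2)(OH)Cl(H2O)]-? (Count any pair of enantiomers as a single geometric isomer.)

3

In a square planar complex each vertex has one trans partner and two cis neighbours.
There are 3 geometric isomers: (Cl/NO2 trans, H2O/OH trans); (Cl/OH trans, H2O/NO2 trans); (Cl/H2O trans, NO2/OH trans).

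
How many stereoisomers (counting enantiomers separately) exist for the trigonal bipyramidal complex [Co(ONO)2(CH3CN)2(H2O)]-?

6

Placing the ligands in turn and identifying arrangements related by rotation or reflection leaves 5 distinct geometric isomers.
One of these lacks any improper symmetry element and so occurs as an enantiomeric pair, giving 5 + 1 = 6 stereoisomers in total.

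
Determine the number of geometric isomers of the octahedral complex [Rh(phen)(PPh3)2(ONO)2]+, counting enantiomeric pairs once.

3

An octahedron has six vertices in three trans pairs; every non-trans pair is cis.
Each phen is bidentate and must span two cis positions.
There are 3 geometric isomers: PPh3 cis, ONO trans; PPh3 cis, ONO cis (chiral); PPh3 trans, ONO cis.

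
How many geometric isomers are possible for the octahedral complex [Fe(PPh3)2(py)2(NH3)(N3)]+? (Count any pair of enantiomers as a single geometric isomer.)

There are 6 geometric isomers: PPh3 trans, py trans; PPh3 cis, py cis (3 arrangements, 2 chiral); PPh3 cis, py trans; PPh3 trans, py cis.

6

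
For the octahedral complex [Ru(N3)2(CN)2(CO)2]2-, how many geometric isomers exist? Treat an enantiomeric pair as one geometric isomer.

5

The six octahedral sites form three mutually perpendicular trans pairs.
Systematic placement gives 5 geometric isomers: N3 trans, CN trans, CO trans; N3 cis, CN trans, CO cis; N3 trans, CN cis, CO cis; N3 cis, CN cis, CO cis (chiral); N3 cis, CN cis, CO trans.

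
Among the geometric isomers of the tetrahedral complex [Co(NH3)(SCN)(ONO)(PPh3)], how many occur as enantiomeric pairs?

All four vertices of a tetrahedron are equivalent and mutually adjacent, so cis/trans isomerism cannot arise.
Only one geometric arrangement is possible; it has no improper symmetry element, so it exists as a pair of enantiomers (2 stereoisomers).

1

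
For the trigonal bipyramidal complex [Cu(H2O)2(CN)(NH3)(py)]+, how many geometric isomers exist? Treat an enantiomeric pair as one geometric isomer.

A trigonal bipyramid has two axial and three equatorial sites, which are chemically inequivalent.
Exhaustive case analysis gives 7 geometric isomers.

7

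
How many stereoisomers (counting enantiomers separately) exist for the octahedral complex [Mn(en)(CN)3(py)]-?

2

In an octahedral complex each vertex has one trans partner and four cis neighbours.
Each en is bidentate and must span two cis positions.
Systematic placement gives 2 geometric isomers: CN mer; CN fac.
Each arrangement has an internal mirror plane or centre of symmetry, so none is chiral.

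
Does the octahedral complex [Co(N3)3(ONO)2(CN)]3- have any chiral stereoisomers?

An octahedron has six vertices in three trans pairs; every non-trans pair is cis.
There are 3 geometric isomers: N3 mer, ONO trans; N3 fac, ONO cis; N3 mer, ONO cis.
Each arrangement has an internal mirror plane or centre of symmetry, so none is chiral.

no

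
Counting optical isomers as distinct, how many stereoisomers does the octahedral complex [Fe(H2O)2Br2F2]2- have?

6

Systematic placement gives 5 geometric isomers: H2O trans, Br trans, F trans; H2O cis, Br trans, F cis; H2O trans, Br cis, F cis; H2O cis, Br cis, F cis (chiral); H2O cis, Br cis, F trans.
One of these lacks any improper symmetry element and so occurs as an enantiomeric pair, giving 5 + 1 = 6 stereoisomers in total.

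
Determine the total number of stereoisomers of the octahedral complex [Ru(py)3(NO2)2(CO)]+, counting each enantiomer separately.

3

An octahedron has six vertices in three trans pairs; every non-trans pair is cis.
Systematic placement gives 3 geometric isomers: py mer, NO2 cis; py mer, NO2 trans; py fac, NO2 cis.
Each arrangement has an internal mirror plane or centre of symmetry, so none is chiral.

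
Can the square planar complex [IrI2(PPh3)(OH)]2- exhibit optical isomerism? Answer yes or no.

no

A square has two trans pairs of vertices; adjacent vertices are cis.
Working through the distinct placements yields 2 geometric isomers: I cis; I trans.
Each arrangement has an internal mirror plane or centre of symmetry, so none is chiral.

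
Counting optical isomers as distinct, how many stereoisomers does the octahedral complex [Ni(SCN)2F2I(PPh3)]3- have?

8

The six octahedral sites form three mutually perpendicular trans pairs.
There are 6 geometric isomers: SCN trans, F trans; SCN cis, F trans; SCN trans, F cis; SCN cis, F cis (3 arrangements, 2 chiral).
Of these, 2 lack any improper symmetry element and so occur as enantiomeric pairs, giving 6 + 2 = 8 stereoisomers in total.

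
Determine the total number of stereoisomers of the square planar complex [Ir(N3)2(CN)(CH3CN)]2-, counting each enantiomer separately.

2

In a square planar complex each vertex has one trans partner and two cis neighbours.
Working through the distinct placements yields 2 geometric isomers: N3 cis; N3 trans.
Each arrangement has an internal mirror plane or centre of symmetry, so none is chiral.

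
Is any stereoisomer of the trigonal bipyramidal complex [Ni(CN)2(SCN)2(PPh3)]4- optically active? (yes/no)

yes

In a trigonal bipyramid the two axial positions differ from the three equatorial ones.
Placing the ligands in turn and identifying arrangements related by rotation or reflection leaves 5 distinct geometric isomers.
One of these lacks any improper symmetry element and so occurs as an enantiomeric pair, giving 5 + 1 = 6 stereoisomers in total.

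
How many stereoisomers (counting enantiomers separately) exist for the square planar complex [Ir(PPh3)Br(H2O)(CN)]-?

3

In a square planar complex each vertex has one trans partner and two cis neighbours.
Working through the distinct placements yields 3 geometric isomers: (Br/H2O trans, CN/PPh3 trans); (Br/PPh3 trans, CN/H2O trans); (Br/CN trans, H2O/PPh3 trans).
Each arrangement has an internal mirror plane or centre of symmetry, so none is chiral.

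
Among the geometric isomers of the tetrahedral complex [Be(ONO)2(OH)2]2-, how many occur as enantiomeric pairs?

In a tetrahedral complex all four positions are equivalent and every pair of ligands is adjacent — there is no cis/trans distinction.
Only one geometric arrangement is possible.

0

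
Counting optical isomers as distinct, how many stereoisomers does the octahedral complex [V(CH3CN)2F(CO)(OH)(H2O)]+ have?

An octahedron has six vertices in three trans pairs; every non-trans pair is cis.
Placing the ligands in turn and identifying arrangements related by rotation or reflection leaves 9 distinct geometric isomers.
Of these, 6 lack any improper symmetry element and so occur as enantiomeric pairs, giving 9 + 6 = 15 stereoisomers in total.

15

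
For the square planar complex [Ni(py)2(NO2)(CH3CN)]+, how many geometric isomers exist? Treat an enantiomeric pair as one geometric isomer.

2

A square has two trans pairs of vertices; adjacent vertices are cis.
There are 2 geometric isomers: py cis; py trans.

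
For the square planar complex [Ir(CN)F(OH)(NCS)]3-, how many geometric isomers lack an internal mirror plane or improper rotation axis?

A square has two trans pairs of vertices; adjacent vertices are cis.
There are 3 geometric isomers: (CN/NCS trans, F/OH trans); (CN/OH trans, F/NCS trans); (CN/F trans, NCS/OH trans).
Each arrangement has an internal mirror plane or centre of symmetry, so none is chiral.

0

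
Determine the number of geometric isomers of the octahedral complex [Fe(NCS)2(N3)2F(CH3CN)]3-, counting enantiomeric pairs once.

6

The six octahedral sites form three mutually perpendicular trans pairs.
Working through the distinct placements yields 6 geometric isomers: NCS trans, N3 trans; NCS cis, N3 cis (3 arrangements, 2 chiral); NCS trans, N3 cis; NCS cis, N3 trans.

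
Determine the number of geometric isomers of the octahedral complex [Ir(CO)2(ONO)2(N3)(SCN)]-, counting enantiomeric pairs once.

6

An octahedron has six vertices in three trans pairs; every non-trans pair is cis.
The distinct arrangements are (6 in all): CO trans, ONO cis; CO trans, ONO trans; CO cis, ONO cis (3 arrangements, 2 chiral); CO cis, ONO trans.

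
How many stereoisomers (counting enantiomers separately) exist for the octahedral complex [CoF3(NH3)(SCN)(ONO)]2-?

5

An octahedron has six vertices in three trans pairs; every non-trans pair is cis.
There are 4 geometric isomers: F mer (3 arrangements); F fac (chiral).
One of these lacks any improper symmetry element and so occurs as an enantiomeric pair, giving 4 + 1 = 5 stereoisomers in total.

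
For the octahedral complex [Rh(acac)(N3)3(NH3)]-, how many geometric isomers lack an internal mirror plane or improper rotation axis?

In an octahedral complex each vertex has one trans partner and four cis neighbours.
Each acac is bidentate and must span two cis positions.
There are 2 geometric isomers: N3 mer; N3 fac.
Each arrangement has an internal mirror plane or centre of symmetry, so none is chiral.

0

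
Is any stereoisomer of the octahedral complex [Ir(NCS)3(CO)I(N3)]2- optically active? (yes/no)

Working through the distinct placements yields 4 geometric isomers: NCS mer (3 arrangements); NCS fac (chiral).
One of these lacks any improper symmetry element and so occurs as an enantiomeric pair, giving 4 + 1 = 5 stereoisomers in total.

yes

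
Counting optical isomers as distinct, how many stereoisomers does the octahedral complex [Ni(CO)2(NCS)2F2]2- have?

In an octahedral complex each vertex has one trans partner and four cis neighbours.
Working through the distinct placements yields 5 geometric isomers: CO trans, NCS trans, F trans; CO trans, NCS cis, F cis; CO cis, NCS trans, F cis; CO cis, NCS cis, F cis (chiral); CO cis, NCS cis, F trans.
One of these lacks any improper symmetry element and so occurs as an enantiomeric pair, giving 5 + 1 = 6 stereoisomers in total.

6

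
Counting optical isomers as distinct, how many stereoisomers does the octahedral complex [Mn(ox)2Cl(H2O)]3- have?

3

An octahedron has six vertices in three trans pairs; every non-trans pair is cis.
Each ox is bidentate and must span two cis positions.
The distinct arrangements are (2 in all): Cl and H2O mutually trans; Cl and H2O mutually cis (chiral).
One of these lacks any improper symmetry element and so occurs as an enantiomeric pair, giving 2 + 1 = 3 stereoisomers in total.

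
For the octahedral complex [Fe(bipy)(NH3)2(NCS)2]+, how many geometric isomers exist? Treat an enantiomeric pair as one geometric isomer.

The six octahedral sites form three mutually perpendicular trans pairs.
Each bipy is bidentate and must span two cis positions.
There are 3 geometric isomers: NH3 cis, NCS trans; NH3 cis, NCS cis (chiral); NH3 trans, NCS cis.

3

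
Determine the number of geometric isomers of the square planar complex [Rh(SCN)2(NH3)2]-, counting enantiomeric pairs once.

2

A square has two trans pairs of vertices; adjacent vertices are cis.
The distinct arrangements are (2 in all): SCN cis; SCN trans.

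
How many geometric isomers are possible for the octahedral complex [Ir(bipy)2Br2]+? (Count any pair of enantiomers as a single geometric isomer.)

2

Each bipy is bidentate and must span two cis positions.
Systematic placement gives 2 geometric isomers: Br trans; Br cis (chiral).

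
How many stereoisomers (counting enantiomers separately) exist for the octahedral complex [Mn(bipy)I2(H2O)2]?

4

In an octahedral complex each vertex has one trans partner and four cis neighbours.
Each bipy is bidentate and must span two cis positions.
Working through the distinct placements yields 3 geometric isomers: I cis, H2O trans; I cis, H2O cis (chiral); I trans, H2O cis.
One of these lacks any improper symmetry element and so occurs as an enantiomeric pair, giving 3 + 1 = 4 stereoisomers in total.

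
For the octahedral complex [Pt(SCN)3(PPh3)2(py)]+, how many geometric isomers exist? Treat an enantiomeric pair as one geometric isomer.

3

In an octahedral complex each vertex has one trans partner and four cis neighbours.
The distinct arrangements are (3 in all): SCN mer, PPh3 trans; SCN fac, PPh3 cis; SCN mer, PPh3 cis.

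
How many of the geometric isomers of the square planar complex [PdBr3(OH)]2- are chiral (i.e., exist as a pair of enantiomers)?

In a square planar complex each vertex has one trans partner and two cis neighbours.
Only one geometric arrangement is possible.

0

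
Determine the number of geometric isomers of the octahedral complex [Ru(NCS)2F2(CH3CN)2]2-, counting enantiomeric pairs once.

In an octahedral complex each vertex has one trans partner and four cis neighbours.
Systematic placement gives 5 geometric isomers: NCS trans, F trans, CH3CN trans; NCS cis, F cis, CH3CN trans; NCS trans, F cis, CH3CN cis; NCS cis, F cis, CH3CN cis (chiral); NCS cis, F trans, CH3CN cis.

5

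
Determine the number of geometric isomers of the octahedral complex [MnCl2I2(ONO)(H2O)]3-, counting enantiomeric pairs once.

6

The six octahedral sites form three mutually perpendicular trans pairs.
There are 6 geometric isomers: Cl trans, I cis; Cl trans, I trans; Cl cis, I cis (3 arrangements, 2 chiral); Cl cis, I trans.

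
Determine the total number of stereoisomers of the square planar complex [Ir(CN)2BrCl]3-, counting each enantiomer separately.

2

Working through the distinct placements yields 2 geometric isomers: CN cis; CN trans.
Each arrangement has an internal mirror plane or centre of symmetry, so none is chiral.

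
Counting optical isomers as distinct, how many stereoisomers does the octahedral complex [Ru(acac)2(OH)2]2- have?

3

Each acac is bidentate and must span two cis positions.
There are 2 geometric isomers: OH trans; OH cis (chiral).
One of these lacks any improper symmetry element and so occurs as an enantiomeric pair, giving 2 + 1 = 3 stereoisomers in total.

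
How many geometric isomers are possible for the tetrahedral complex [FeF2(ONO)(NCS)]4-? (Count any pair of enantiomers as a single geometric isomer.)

1

All four vertices of a tetrahedron are equivalent and mutually adjacent, so cis/trans isomerism cannot arise.
Only one geometric arrangement is possible.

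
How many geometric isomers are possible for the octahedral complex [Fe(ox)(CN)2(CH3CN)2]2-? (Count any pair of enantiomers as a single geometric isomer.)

Each ox is bidentate and must span two cis positions.
The distinct arrangements are (3 in all): CN cis, CH3CN trans; CN cis, CH3CN cis (chiral); CN trans, CH3CN cis.

3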